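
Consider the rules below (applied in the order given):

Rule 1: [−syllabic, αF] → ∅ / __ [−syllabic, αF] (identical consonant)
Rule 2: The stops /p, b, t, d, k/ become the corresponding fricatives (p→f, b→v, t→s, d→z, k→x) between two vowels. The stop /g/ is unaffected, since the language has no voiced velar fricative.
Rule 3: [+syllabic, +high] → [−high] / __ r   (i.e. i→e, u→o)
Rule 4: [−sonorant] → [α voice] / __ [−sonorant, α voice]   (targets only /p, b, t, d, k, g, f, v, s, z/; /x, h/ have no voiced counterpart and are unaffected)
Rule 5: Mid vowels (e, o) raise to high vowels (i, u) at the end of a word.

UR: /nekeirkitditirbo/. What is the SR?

Rule 1 (degemination): no segment meets the environment; /nekeirkitditirbo/ is unchanged.
Rule 2 (intervocalic spirantization): /k/ is a stop between vowels /e/ and /e/, so it spirantizes to the fricative [x]. /t/ is a stop between vowels /i/ and /i/, so it spirantizes to the fricative [s]. /nekeirkitditirbo/ → nexeirkitdisirbo.
Rule 3 (pre-rhotic lowering): /i/ is a high vowel immediately before /r/, so it lowers to [e]. /i/ is a high vowel immediately before /r/, so it lowers to [e]. /nexeirkitdisirbo/ → nexeerkitdiserbo.
Rule 4 (regressive voicing assimilation): /t/ precedes the voiced obstruent /d/, so it voices to [d] by assimilation. /nexeerkitdiserbo/ → nexeerkiddiserbo.
Rule 5 (final vowel raising): /o/ is a mid vowel in word-final position, so it raises to [u]. /nexeerkiddiserbo/ → nexeerkiddiserbu.

nexeerkiddiserbu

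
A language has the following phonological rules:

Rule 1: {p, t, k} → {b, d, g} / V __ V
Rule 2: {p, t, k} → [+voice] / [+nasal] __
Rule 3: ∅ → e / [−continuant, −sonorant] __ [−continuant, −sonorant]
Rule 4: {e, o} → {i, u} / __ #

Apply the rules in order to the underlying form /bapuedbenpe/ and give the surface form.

babuedebenbi

Rule 1 (intervocalic voicing): /p/ is a voiceless stop between vowels /a/ and /u/, so it voices to [b]. /bapuedbenpe/ → babuedbenpe.
Rule 2 (post-nasal voicing): /p/ is a voiceless stop immediately after the nasal /n/, so it voices to [b]. /babuedbenpe/ → babuedbenbe.
Rule 3 (stop-cluster e-epenthesis): /d/ and /b/ form a stop–stop cluster, so [e] is inserted between them. /babuedbenbe/ → babuedebenbe.
Rule 4 (final vowel raising): /e/ is a mid vowel in word-final position, so it raises to [i]. /babuedebenbe/ → babuedebenbi.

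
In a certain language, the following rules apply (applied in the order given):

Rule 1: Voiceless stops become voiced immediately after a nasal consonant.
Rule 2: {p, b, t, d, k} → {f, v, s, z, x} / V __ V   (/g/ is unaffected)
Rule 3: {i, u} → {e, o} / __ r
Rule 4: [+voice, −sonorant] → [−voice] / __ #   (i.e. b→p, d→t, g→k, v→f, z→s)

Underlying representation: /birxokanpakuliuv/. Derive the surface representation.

berxoxanbaxuliuf

Rule 1 (post-nasal voicing): /p/ is a voiceless stop immediately after the nasal /n/, so it voices to [b]. /birxokanpakuliuv/ → birxokanbakuliuv.
Rule 2 (intervocalic spirantization): /k/ is a stop between vowels /o/ and /a/, so it spirantizes to the fricative [x]. /k/ is a stop between vowels /a/ and /u/, so it spirantizes to the fricative [x]. /birxokanbakuliuv/ → birxoxanbaxuliuv.
Rule 3 (pre-rhotic lowering): /i/ is a high vowel immediately before /r/, so it lowers to [e]. /birxoxanbaxuliuv/ → berxoxanbaxuliuv.
Rule 4 (final devoicing): /v/ is a voiced obstruent in word-final position, so it devoices to [f]. /berxoxanbaxuliuv/ → berxoxanbaxuliuf.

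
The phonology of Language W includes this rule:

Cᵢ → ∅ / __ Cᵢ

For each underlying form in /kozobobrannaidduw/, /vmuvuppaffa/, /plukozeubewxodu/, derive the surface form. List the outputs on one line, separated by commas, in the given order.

/kozobobrannaidduw/: /nn/ is a geminate; the first /n/ deletes. /dd/ is a geminate; the first /d/ deletes. → [kozobobranaiduw].
/vmuvuppaffa/: /pp/ is a geminate; the first /p/ deletes. /ff/ is a geminate; the first /f/ deletes. → [vmuvupafa].
/plukozeubewxodu/: the rule's environment is not met; surfaces unchanged as [plukozeubewxodu].

kozobobranaiduw, vmuvupafa, plukozeubewxodu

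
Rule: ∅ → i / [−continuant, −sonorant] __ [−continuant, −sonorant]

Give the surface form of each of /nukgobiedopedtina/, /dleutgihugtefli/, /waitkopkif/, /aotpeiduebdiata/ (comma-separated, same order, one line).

nukigobiedopeditina, dleutigihugitefli, waitikopikif, aotipeiduebidiata

/nukgobiedopedtina/: /k/ and /g/ form a stop–stop cluster, so [i] is inserted between them. /d/ and /t/ form a stop–stop cluster, so [i] is inserted between them. → [nukigobiedopeditina].
/dleutgihugtefli/: /t/ and /g/ form a stop–stop cluster, so [i] is inserted between them. /g/ and /t/ form a stop–stop cluster, so [i] is inserted between them. → [dleutigihugitefli].
/waitkopkif/: /t/ and /k/ form a stop–stop cluster, so [i] is inserted between them. /p/ and /k/ form a stop–stop cluster, so [i] is inserted between them. → [waitikopikif].
/aotpeiduebdiata/: /t/ and /p/ form a stop–stop cluster, so [i] is inserted between them. /b/ and /d/ form a stop–stop cluster, so [i] is inserted between them. → [aotipeiduebidiata].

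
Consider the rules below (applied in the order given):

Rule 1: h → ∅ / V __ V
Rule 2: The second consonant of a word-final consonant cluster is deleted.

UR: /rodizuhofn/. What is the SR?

Rule 1 (intervocalic h-deletion): /h/ occurs between vowels /u/ and /o/, so it deletes. /rodizuhofn/ → rodizuofn.
Rule 2 (final cluster simplification): /n/ is the second consonant of a word-final cluster /fn/, so it deletes. /rodizuofn/ → rodizuof.

rodizuof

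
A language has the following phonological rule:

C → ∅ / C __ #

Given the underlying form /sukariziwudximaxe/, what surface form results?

No segment of /sukariziwudximaxe/ meets the structural description of the rule, so the form surfaces unchanged.

sukariziwudximaxe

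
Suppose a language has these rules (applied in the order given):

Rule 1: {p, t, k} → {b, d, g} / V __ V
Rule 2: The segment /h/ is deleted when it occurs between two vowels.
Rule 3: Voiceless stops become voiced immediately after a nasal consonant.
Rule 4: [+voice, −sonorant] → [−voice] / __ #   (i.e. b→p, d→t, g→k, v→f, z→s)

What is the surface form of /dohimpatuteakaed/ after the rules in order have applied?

doimbadudeagaet

Rule 1 (intervocalic voicing): /t/ is a voiceless stop between vowels /a/ and /u/, so it voices to [d]. /t/ is a voiceless stop between vowels /u/ and /e/, so it voices to [d]. /k/ is a voiceless stop between vowels /a/ and /a/, so it voices to [g]. /dohimpatuteakaed/ → dohimpadudeagaed.
Rule 2 (intervocalic h-deletion): /h/ occurs between vowels /o/ and /i/, so it deletes. /dohimpadudeagaed/ → doimpadudeagaed.
Rule 3 (post-nasal voicing): /p/ is a voiceless stop immediately after the nasal /m/, so it voices to [b]. /doimpadudeagaed/ → doimbadudeagaed.
Rule 4 (final devoicing): /d/ is a voiced obstruent in word-final position, so it devoices to [t]. /doimbadudeagaed/ → doimbadudeagaet.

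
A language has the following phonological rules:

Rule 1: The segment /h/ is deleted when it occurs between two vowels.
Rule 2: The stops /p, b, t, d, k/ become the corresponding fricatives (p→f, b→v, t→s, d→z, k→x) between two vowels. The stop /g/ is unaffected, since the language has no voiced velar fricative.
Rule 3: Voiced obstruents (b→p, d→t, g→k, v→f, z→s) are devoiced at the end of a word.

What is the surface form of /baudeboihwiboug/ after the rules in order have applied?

bauzevoihwivouk

Rule 1 (intervocalic h-deletion): no segment meets the environment; /baudeboihwiboug/ is unchanged.
Rule 2 (intervocalic spirantization): /d/ is a stop between vowels /u/ and /e/, so it spirantizes to the fricative [z]. /b/ is a stop between vowels /e/ and /o/, so it spirantizes to the fricative [v]. /b/ is a stop between vowels /i/ and /o/, so it spirantizes to the fricative [v]. /baudeboihwiboug/ → bauzevoihwivoug.
Rule 3 (final devoicing): /g/ is a voiced obstruent in word-final position, so it devoices to [k]. /bauzevoihwivoug/ → bauzevoihwivouk.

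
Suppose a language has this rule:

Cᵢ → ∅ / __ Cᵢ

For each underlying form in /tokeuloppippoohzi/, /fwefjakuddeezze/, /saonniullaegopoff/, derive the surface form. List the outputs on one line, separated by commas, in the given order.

/tokeuloppippoohzi/: /pp/ is a geminate; the first /p/ deletes. /pp/ is a geminate; the first /p/ deletes. → [tokeulopipoohzi].
/fwefjakuddeezze/: /dd/ is a geminate; the first /d/ deletes. /zz/ is a geminate; the first /z/ deletes. → [fwefjakudeeze].
/saonniullaegopoff/: /nn/ is a geminate; the first /n/ deletes. /ll/ is a geminate; the first /l/ deletes. /ff/ is a geminate; the first /f/ deletes. → [saoniulaegopof].

tokeulopipoohzi, fwefjakudeeze, saoniulaegopof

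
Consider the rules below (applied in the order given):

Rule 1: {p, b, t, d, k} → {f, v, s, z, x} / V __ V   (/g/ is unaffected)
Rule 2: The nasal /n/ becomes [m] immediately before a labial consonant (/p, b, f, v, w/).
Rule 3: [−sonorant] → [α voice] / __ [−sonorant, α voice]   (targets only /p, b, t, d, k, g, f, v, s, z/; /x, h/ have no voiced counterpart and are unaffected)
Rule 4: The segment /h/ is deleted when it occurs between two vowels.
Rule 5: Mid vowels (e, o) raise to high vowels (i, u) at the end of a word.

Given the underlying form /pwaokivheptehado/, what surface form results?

Rule 1 (intervocalic spirantization): /k/ is a stop between vowels /o/ and /i/, so it spirantizes to the fricative [x]. /d/ is a stop between vowels /a/ and /o/, so it spirantizes to the fricative [z]. /pwaokivheptehado/ → pwaoxivheptehazo.
Rule 2 (nasal place assimilation): no segment meets the environment; /pwaoxivheptehazo/ is unchanged.
Rule 3 (regressive voicing assimilation): /v/ precedes the voiceless obstruent /h/, so it devoices to [f] by assimilation. /pwaoxivheptehazo/ → pwaoxifheptehazo.
Rule 4 (intervocalic h-deletion): /h/ occurs between vowels /e/ and /a/, so it deletes. /pwaoxifheptehazo/ → pwaoxifhepteazo.
Rule 5 (final vowel raising): /o/ is a mid vowel in word-final position, so it raises to [u]. /pwaoxifhepteazo/ → pwaoxifhepteazu.

pwaoxifhepteazu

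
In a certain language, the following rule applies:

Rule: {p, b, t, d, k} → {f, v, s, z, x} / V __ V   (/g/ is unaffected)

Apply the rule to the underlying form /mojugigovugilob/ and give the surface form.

mojugigovugilob

No segment of /mojugigovugilob/ meets the structural description of the rule, so the form surfaces unchanged.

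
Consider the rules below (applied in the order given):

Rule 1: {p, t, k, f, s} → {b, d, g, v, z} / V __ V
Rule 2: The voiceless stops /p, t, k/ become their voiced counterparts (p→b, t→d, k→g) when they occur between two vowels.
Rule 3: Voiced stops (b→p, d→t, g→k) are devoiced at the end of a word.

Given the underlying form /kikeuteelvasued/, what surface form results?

kigeudeelvazuet

Rule 1 (intervocalic voicing): /k/ is a voiceless obstruent between vowels /i/ and /e/, so it voices to [g]. /t/ is a voiceless obstruent between vowels /u/ and /e/, so it voices to [d]. /s/ is a voiceless obstruent between vowels /a/ and /u/, so it voices to [z]. /kikeuteelvasued/ → kigeudeelvazued.
Rule 2 (intervocalic voicing): no segment meets the environment; /kigeudeelvazued/ is unchanged.
Rule 3 (final devoicing): /d/ is a voiced stop in word-final position, so it devoices to [t]. /kigeudeelvazued/ → kigeudeelvazuet.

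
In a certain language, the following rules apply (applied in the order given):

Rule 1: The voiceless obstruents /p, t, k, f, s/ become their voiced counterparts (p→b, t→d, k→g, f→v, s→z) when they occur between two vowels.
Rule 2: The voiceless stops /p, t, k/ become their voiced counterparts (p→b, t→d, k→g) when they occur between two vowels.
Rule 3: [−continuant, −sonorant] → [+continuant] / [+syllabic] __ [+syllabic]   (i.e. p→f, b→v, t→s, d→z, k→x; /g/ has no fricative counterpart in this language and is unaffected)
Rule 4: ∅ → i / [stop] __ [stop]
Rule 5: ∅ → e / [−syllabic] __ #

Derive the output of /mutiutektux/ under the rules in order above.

Rule 1 (intervocalic voicing): /t/ is a voiceless obstruent between vowels /u/ and /i/, so it voices to [d]. /t/ is a voiceless obstruent between vowels /u/ and /e/, so it voices to [d]. /mutiutektux/ → mudiudektux.
Rule 2 (intervocalic voicing): no segment meets the environment; /mudiudektux/ is unchanged.
Rule 3 (intervocalic spirantization): /d/ is a stop between vowels /u/ and /i/, so it spirantizes to the fricative [z]. /d/ is a stop between vowels /u/ and /e/, so it spirantizes to the fricative [z]. /mudiudektux/ → muziuzektux.
Rule 4 (stop-cluster i-epenthesis): /k/ and /t/ form a stop–stop cluster, so [i] is inserted between them. /muziuzektux/ → muziuzekitux.
Rule 5 (final e-epenthesis): the form ends in the consonant /x/, so [e] is inserted word-finally. /muziuzekitux/ → muziuzekituxe.

muziuzekituxe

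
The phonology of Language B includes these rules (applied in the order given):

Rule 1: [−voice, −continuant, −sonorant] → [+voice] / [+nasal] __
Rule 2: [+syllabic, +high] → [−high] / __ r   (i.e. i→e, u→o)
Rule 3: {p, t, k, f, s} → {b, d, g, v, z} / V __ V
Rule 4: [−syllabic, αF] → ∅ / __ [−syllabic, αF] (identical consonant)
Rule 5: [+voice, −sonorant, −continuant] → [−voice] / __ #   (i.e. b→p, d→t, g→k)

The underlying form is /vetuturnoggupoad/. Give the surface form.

Rule 1 (post-nasal voicing): no segment meets the environment; /vetuturnoggupoad/ is unchanged.
Rule 2 (pre-rhotic lowering): /u/ is a high vowel immediately before /r/, so it lowers to [o]. /vetuturnoggupoad/ → vetutornoggupoad.
Rule 3 (intervocalic voicing): /t/ is a voiceless obstruent between vowels /e/ and /u/, so it voices to [d]. /t/ is a voiceless obstruent between vowels /u/ and /o/, so it voices to [d]. /p/ is a voiceless obstruent between vowels /u/ and /o/, so it voices to [b]. /vetutornoggupoad/ → vedudornogguboad.
Rule 4 (degemination): /gg/ is a geminate; the first /g/ deletes. /vedudornogguboad/ → vedudornoguboad.
Rule 5 (final devoicing): /d/ is a voiced stop in word-final position, so it devoices to [t]. /vedudornoguboad/ → vedudornoguboat.

vedudornoguboat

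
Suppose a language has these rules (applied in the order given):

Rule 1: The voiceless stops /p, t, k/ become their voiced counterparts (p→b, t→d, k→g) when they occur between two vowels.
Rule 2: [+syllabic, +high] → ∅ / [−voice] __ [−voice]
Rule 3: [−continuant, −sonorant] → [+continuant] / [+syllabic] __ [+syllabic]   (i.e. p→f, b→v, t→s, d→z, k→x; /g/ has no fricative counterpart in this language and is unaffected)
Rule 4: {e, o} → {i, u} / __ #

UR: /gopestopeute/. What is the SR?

Rule 1 (intervocalic voicing): /p/ is a voiceless stop between vowels /o/ and /e/, so it voices to [b]. /p/ is a voiceless stop between vowels /o/ and /e/, so it voices to [b]. /t/ is a voiceless stop between vowels /u/ and /e/, so it voices to [d]. /gopestopeute/ → gobestobeude.
Rule 2 (high vowel syncope): no segment meets the environment; /gobestobeude/ is unchanged.
Rule 3 (intervocalic spirantization): /b/ is a stop between vowels /o/ and /e/, so it spirantizes to the fricative [v]. /b/ is a stop between vowels /o/ and /e/, so it spirantizes to the fricative [v]. /d/ is a stop between vowels /u/ and /e/, so it spirantizes to the fricative [z]. /gobestobeude/ → govestoveuze.
Rule 4 (final vowel raising): /e/ is a mid vowel in word-final position, so it raises to [i]. /govestoveuze/ → govestoveuzi.

govestoveuzi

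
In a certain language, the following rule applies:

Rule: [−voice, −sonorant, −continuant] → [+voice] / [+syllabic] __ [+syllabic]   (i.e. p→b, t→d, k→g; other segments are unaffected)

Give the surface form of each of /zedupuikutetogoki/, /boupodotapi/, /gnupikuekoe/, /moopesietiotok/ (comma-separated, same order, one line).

zedubuigudedogogi, boubododabi, gnubiguegoe, moobesiediodok

/zedupuikutetogoki/: /p/ is a voiceless stop between vowels /u/ and /u/, so it voices to [b]. /k/ is a voiceless stop between vowels /i/ and /u/, so it voices to [g]. /t/ is a voiceless stop between vowels /u/ and /e/, so it voices to [d]. /t/ is a voiceless stop between vowels /e/ and /o/, so it voices to [d]. /k/ is a voiceless stop between vowels /o/ and /i/, so it voices to [g]. → [zedubuigudedogogi].
/boupodotapi/: /p/ is a voiceless stop between vowels /u/ and /o/, so it voices to [b]. /t/ is a voiceless stop between vowels /o/ and /a/, so it voices to [d]. /p/ is a voiceless stop between vowels /a/ and /i/, so it voices to [b]. → [boubododabi].
/gnupikuekoe/: /p/ is a voiceless stop between vowels /u/ and /i/, so it voices to [b]. /k/ is a voiceless stop between vowels /i/ and /u/, so it voices to [g]. /k/ is a voiceless stop between vowels /e/ and /o/, so it voices to [g]. → [gnubiguegoe].
/moopesietiotok/: /p/ is a voiceless stop between vowels /o/ and /e/, so it voices to [b]. /t/ is a voiceless stop between vowels /e/ and /i/, so it voices to [d]. /t/ is a voiceless stop between vowels /o/ and /o/, so it voices to [d]. → [moobesiediodok].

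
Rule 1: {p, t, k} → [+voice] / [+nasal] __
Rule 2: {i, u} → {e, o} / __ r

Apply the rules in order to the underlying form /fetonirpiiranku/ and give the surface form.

fetonerpierangu

Rule 1 (post-nasal voicing): /k/ is a voiceless stop immediately after the nasal /n/, so it voices to [g]. /fetonirpiiranku/ → fetonirpiirangu.
Rule 2 (pre-rhotic lowering): /i/ is a high vowel immediately before /r/, so it lowers to [e]. /i/ is a high vowel immediately before /r/, so it lowers to [e]. /fetonirpiirangu/ → fetonerpierangu.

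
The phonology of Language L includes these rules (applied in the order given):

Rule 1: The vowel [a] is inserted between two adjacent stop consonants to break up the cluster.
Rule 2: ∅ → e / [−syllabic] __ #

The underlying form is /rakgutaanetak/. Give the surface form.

Rule 1 (stop-cluster a-epenthesis): /k/ and /g/ form a stop–stop cluster, so [a] is inserted between them. /rakgutaanetak/ → rakagutaanetak.
Rule 2 (final e-epenthesis): the form ends in the consonant /k/, so [e] is inserted word-finally. /rakagutaanetak/ → rakagutaanetake.

rakagutaanetake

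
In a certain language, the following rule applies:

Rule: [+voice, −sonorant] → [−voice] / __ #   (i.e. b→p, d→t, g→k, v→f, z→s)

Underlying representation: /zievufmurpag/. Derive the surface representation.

zievufmurpak

/g/ is a voiced obstruent in word-final position, so it devoices to [k].
Surface form: [zievufmurpak].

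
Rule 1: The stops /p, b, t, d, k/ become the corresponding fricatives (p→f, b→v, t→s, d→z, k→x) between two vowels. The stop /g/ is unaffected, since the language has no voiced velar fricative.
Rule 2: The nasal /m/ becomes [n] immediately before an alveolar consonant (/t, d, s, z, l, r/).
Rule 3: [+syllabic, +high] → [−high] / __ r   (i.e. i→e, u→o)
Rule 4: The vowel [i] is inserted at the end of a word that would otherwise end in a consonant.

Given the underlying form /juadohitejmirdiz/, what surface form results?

Rule 1 (intervocalic spirantization): /d/ is a stop between vowels /a/ and /o/, so it spirantizes to the fricative [z]. /t/ is a stop between vowels /i/ and /e/, so it spirantizes to the fricative [s]. /juadohitejmirdiz/ → juazohisejmirdiz.
Rule 2 (nasal place assimilation): no segment meets the environment; /juazohisejmirdiz/ is unchanged.
Rule 3 (pre-rhotic lowering): /i/ is a high vowel immediately before /r/, so it lowers to [e]. /juazohisejmirdiz/ → juazohisejmerdiz.
Rule 4 (final i-epenthesis): the form ends in the consonant /z/, so [i] is inserted word-finally. /juazohisejmerdiz/ → juazohisejmerdizi.

juazohisejmerdizi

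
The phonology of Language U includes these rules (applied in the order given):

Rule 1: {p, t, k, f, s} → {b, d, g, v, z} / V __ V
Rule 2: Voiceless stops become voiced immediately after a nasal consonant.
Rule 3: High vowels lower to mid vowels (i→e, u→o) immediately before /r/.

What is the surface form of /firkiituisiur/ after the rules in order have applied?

Rule 1 (intervocalic voicing): /t/ is a voiceless obstruent between vowels /i/ and /u/, so it voices to [d]. /s/ is a voiceless obstruent between vowels /i/ and /i/, so it voices to [z]. /firkiituisiur/ → firkiiduiziur.
Rule 2 (post-nasal voicing): no segment meets the environment; /firkiiduiziur/ is unchanged.
Rule 3 (pre-rhotic lowering): /i/ is a high vowel immediately before /r/, so it lowers to [e]. /u/ is a high vowel immediately before /r/, so it lowers to [o]. /firkiiduiziur/ → ferkiiduizior.

ferkiiduizior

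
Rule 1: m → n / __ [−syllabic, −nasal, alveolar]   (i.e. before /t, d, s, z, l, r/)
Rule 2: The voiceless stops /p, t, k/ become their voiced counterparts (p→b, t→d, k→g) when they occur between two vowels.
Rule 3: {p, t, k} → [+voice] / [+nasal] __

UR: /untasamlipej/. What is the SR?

Rule 1 (nasal place assimilation): /m/ precedes the alveolar consonant /l/, so it assimilates in place to [n]. /untasamlipej/ → untasanlipej.
Rule 2 (intervocalic voicing): /p/ is a voiceless stop between vowels /i/ and /e/, so it voices to [b]. /untasanlipej/ → untasanlibej.
Rule 3 (post-nasal voicing): /t/ is a voiceless stop immediately after the nasal /n/, so it voices to [d]. /untasanlibej/ → undasanlibej.

undasanlibej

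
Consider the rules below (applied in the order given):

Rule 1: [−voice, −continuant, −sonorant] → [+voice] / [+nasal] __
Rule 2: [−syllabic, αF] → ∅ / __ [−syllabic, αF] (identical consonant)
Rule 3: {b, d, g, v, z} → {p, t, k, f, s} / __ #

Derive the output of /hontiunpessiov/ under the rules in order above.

Rule 1 (post-nasal voicing): /t/ is a voiceless stop immediately after the nasal /n/, so it voices to [d]. /p/ is a voiceless stop immediately after the nasal /n/, so it voices to [b]. /hontiunpessiov/ → hondiunbessiov.
Rule 2 (degemination): /ss/ is a geminate; the first /s/ deletes. /hondiunbessiov/ → hondiunbesiov.
Rule 3 (final devoicing): /v/ is a voiced obstruent in word-final position, so it devoices to [f]. /hondiunbesiov/ → hondiunbesiof.

hondiunbesiof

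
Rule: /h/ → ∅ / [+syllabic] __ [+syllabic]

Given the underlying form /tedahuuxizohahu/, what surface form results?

tedauuxizoau

/h/ occurs between vowels /a/ and /u/, so it deletes.
/h/ occurs between vowels /o/ and /a/, so it deletes.
/h/ occurs between vowels /a/ and /u/, so it deletes.
Surface form: [tedauuxizoau].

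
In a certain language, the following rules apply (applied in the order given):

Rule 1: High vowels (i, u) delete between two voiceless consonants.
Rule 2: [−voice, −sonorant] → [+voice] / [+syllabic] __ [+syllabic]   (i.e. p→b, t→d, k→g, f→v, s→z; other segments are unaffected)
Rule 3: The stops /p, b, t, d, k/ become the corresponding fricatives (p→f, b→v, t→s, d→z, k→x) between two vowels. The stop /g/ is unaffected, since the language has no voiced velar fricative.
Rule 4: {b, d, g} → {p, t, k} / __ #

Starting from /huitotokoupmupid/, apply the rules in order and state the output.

huizozogoupmuvit

Rule 1 (high vowel syncope): no segment meets the environment; /huitotokoupmupid/ is unchanged.
Rule 2 (intervocalic voicing): /t/ is a voiceless obstruent between vowels /i/ and /o/, so it voices to [d]. /t/ is a voiceless obstruent between vowels /o/ and /o/, so it voices to [d]. /k/ is a voiceless obstruent between vowels /o/ and /o/, so it voices to [g]. /p/ is a voiceless obstruent between vowels /u/ and /i/, so it voices to [b]. /huitotokoupmupid/ → huidodogoupmubid.
Rule 3 (intervocalic spirantization): /d/ is a stop between vowels /i/ and /o/, so it spirantizes to the fricative [z]. /d/ is a stop between vowels /o/ and /o/, so it spirantizes to the fricative [z]. /b/ is a stop between vowels /u/ and /i/, so it spirantizes to the fricative [v]. /huidodogoupmubid/ → huizozogoupmuvid.
Rule 4 (final devoicing): /d/ is a voiced stop in word-final position, so it devoices to [t]. /huizozogoupmuvid/ → huizozogoupmuvit.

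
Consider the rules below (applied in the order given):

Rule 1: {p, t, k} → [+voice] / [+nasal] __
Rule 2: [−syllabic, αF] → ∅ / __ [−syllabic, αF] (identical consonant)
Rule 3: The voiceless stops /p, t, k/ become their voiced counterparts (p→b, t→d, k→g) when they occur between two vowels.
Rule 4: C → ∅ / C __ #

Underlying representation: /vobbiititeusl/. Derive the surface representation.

vobiidideus

Rule 1 (post-nasal voicing): no segment meets the environment; /vobbiititeusl/ is unchanged.
Rule 2 (degemination): /bb/ is a geminate; the first /b/ deletes. /vobbiititeusl/ → vobiititeusl.
Rule 3 (intervocalic voicing): /t/ is a voiceless stop between vowels /i/ and /i/, so it voices to [d]. /t/ is a voiceless stop between vowels /i/ and /e/, so it voices to [d]. /vobiititeusl/ → vobiidideusl.
Rule 4 (final cluster simplification): /l/ is the second consonant of a word-final cluster /sl/, so it deletes. /vobiidideusl/ → vobiidideus.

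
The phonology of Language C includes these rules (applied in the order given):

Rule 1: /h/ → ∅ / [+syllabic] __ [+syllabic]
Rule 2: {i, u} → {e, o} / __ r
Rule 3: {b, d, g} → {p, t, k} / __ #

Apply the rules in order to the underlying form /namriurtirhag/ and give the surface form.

Rule 1 (intervocalic h-deletion): no segment meets the environment; /namriurtirhag/ is unchanged.
Rule 2 (pre-rhotic lowering): /u/ is a high vowel immediately before /r/, so it lowers to [o]. /i/ is a high vowel immediately before /r/, so it lowers to [e]. /namriurtirhag/ → namriorterhag.
Rule 3 (final devoicing): /g/ is a voiced stop in word-final position, so it devoices to [k]. /namriorterhag/ → namriorterhak.

namriorterhak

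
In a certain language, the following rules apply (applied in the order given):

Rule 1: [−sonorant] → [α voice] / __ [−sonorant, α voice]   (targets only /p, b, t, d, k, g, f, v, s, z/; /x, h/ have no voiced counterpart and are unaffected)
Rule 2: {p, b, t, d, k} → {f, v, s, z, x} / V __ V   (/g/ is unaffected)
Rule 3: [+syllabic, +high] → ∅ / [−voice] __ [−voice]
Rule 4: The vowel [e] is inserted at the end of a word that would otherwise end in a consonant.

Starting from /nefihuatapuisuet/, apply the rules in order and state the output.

nefhuasafuisuete

Rule 1 (regressive voicing assimilation): no segment meets the environment; /nefihuatapuisuet/ is unchanged.
Rule 2 (intervocalic spirantization): /t/ is a stop between vowels /a/ and /a/, so it spirantizes to the fricative [s]. /p/ is a stop between vowels /a/ and /u/, so it spirantizes to the fricative [f]. /nefihuatapuisuet/ → nefihuasafuisuet.
Rule 3 (high vowel syncope): /i/ is a high vowel flanked by voiceless consonants /f/ and /h/, so it deletes. /nefihuasafuisuet/ → nefhuasafuisuet.
Rule 4 (final e-epenthesis): the form ends in the consonant /t/, so [e] is inserted word-finally. /nefhuasafuisuet/ → nefhuasafuisuete.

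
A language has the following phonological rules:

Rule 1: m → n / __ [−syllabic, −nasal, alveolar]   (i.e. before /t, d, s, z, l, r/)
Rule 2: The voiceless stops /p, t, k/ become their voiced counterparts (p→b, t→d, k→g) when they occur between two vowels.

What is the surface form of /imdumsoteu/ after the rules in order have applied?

Rule 1 (nasal place assimilation): /m/ precedes the alveolar consonant /d/, so it assimilates in place to [n]. /m/ precedes the alveolar consonant /s/, so it assimilates in place to [n]. /imdumsoteu/ → indunsoteu.
Rule 2 (intervocalic voicing): /t/ is a voiceless stop between vowels /o/ and /e/, so it voices to [d]. /indunsoteu/ → indunsodeu.

indunsodeu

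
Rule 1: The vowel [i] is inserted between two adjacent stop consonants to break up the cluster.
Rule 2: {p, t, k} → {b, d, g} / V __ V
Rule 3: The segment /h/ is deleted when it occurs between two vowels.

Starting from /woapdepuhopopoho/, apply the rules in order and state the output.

Rule 1 (stop-cluster i-epenthesis): /p/ and /d/ form a stop–stop cluster, so [i] is inserted between them. /woapdepuhopopoho/ → woapidepuhopopoho.
Rule 2 (intervocalic voicing): /p/ is a voiceless stop between vowels /a/ and /i/, so it voices to [b]. /p/ is a voiceless stop between vowels /e/ and /u/, so it voices to [b]. /p/ is a voiceless stop between vowels /o/ and /o/, so it voices to [b]. /p/ is a voiceless stop between vowels /o/ and /o/, so it voices to [b]. /woapidepuhopopoho/ → woabidebuhoboboho.
Rule 3 (intervocalic h-deletion): /h/ occurs between vowels /u/ and /o/, so it deletes. /h/ occurs between vowels /o/ and /o/, so it deletes. /woabidebuhoboboho/ → woabidebuoboboo.

woabidebuoboboo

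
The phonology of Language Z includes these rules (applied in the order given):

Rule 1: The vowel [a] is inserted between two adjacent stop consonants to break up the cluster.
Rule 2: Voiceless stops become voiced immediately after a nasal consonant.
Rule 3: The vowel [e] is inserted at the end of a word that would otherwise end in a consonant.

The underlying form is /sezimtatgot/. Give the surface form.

sezimdatagote

Rule 1 (stop-cluster a-epenthesis): /t/ and /g/ form a stop–stop cluster, so [a] is inserted between them. /sezimtatgot/ → sezimtatagot.
Rule 2 (post-nasal voicing): /t/ is a voiceless stop immediately after the nasal /m/, so it voices to [d]. /sezimtatagot/ → sezimdatagot.
Rule 3 (final e-epenthesis): the form ends in the consonant /t/, so [e] is inserted word-finally. /sezimdatagot/ → sezimdatagote.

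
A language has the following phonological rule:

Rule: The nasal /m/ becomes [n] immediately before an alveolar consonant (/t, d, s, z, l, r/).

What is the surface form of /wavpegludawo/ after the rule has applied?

No segment of /wavpegludawo/ meets the structural description of the rule, so the form surfaces unchanged.

wavpegludawo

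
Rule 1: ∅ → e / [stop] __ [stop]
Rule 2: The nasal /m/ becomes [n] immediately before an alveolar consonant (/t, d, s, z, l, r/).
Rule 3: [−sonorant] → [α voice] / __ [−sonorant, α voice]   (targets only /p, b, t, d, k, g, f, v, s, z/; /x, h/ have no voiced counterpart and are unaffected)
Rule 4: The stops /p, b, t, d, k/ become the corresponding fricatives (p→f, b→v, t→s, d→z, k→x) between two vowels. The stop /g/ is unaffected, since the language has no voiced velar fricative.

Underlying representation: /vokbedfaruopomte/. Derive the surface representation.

Rule 1 (stop-cluster e-epenthesis): /k/ and /b/ form a stop–stop cluster, so [e] is inserted between them. /vokbedfaruopomte/ → vokebedfaruopomte.
Rule 2 (nasal place assimilation): /m/ precedes the alveolar consonant /t/, so it assimilates in place to [n]. /vokebedfaruopomte/ → vokebedfaruoponte.
Rule 3 (regressive voicing assimilation): /d/ precedes the voiceless obstruent /f/, so it devoices to [t] by assimilation. /vokebedfaruoponte/ → vokebetfaruoponte.
Rule 4 (intervocalic spirantization): /k/ is a stop between vowels /o/ and /e/, so it spirantizes to the fricative [x]. /b/ is a stop between vowels /e/ and /e/, so it spirantizes to the fricative [v]. /p/ is a stop between vowels /o/ and /o/, so it spirantizes to the fricative [f]. /vokebetfaruoponte/ → voxevetfaruofonte.

voxevetfaruofonte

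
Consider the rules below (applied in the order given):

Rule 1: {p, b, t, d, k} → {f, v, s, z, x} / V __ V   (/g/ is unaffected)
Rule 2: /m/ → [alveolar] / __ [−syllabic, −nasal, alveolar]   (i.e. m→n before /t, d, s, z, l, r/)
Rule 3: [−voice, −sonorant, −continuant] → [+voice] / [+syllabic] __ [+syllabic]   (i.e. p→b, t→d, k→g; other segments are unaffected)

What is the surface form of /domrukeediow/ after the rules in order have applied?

donruxeeziow

Rule 1 (intervocalic spirantization): /k/ is a stop between vowels /u/ and /e/, so it spirantizes to the fricative [x]. /d/ is a stop between vowels /e/ and /i/, so it spirantizes to the fricative [z]. /domrukeediow/ → domruxeeziow.
Rule 2 (nasal place assimilation): /m/ precedes the alveolar consonant /r/, so it assimilates in place to [n]. /domruxeeziow/ → donruxeeziow.
Rule 3 (intervocalic voicing): no segment meets the environment; /donruxeeziow/ is unchanged.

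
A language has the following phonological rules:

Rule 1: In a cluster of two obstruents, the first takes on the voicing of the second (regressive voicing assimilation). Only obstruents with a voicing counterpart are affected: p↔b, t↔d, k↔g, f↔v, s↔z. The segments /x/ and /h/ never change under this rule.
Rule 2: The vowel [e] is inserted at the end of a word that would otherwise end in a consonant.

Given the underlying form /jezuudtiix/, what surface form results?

Rule 1 (regressive voicing assimilation): /d/ precedes the voiceless obstruent /t/, so it devoices to [t] by assimilation. /jezuudtiix/ → jezuuttiix.
Rule 2 (final e-epenthesis): the form ends in the consonant /x/, so [e] is inserted word-finally. /jezuuttiix/ → jezuuttiixe.

jezuuttiixe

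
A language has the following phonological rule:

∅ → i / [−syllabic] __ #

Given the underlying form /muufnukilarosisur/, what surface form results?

the form ends in the consonant /r/, so [i] is inserted word-finally.
Surface form: [muufnukilarosisuri].

muufnukilarosisuri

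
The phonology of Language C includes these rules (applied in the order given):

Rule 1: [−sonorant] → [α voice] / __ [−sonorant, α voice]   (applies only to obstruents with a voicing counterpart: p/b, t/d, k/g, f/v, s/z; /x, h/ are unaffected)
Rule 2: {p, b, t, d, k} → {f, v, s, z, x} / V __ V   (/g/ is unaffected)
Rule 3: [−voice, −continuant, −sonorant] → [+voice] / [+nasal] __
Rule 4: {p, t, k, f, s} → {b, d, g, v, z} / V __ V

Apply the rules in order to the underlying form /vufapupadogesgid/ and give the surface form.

vuvavuvazogezgid

Rule 1 (regressive voicing assimilation): /s/ precedes the voiced obstruent /g/, so it voices to [z] by assimilation. /vufapupadogesgid/ → vufapupadogezgid.
Rule 2 (intervocalic spirantization): /p/ is a stop between vowels /a/ and /u/, so it spirantizes to the fricative [f]. /p/ is a stop between vowels /u/ and /a/, so it spirantizes to the fricative [f]. /d/ is a stop between vowels /a/ and /o/, so it spirantizes to the fricative [z]. /vufapupadogezgid/ → vufafufazogezgid.
Rule 3 (post-nasal voicing): no segment meets the environment; /vufafufazogezgid/ is unchanged.
Rule 4 (intervocalic voicing): /f/ is a voiceless obstruent between vowels /u/ and /a/, so it voices to [v]. /f/ is a voiceless obstruent between vowels /a/ and /u/, so it voices to [v]. /f/ is a voiceless obstruent between vowels /u/ and /a/, so it voices to [v]. /vufafufazogezgid/ → vuvavuvazogezgid.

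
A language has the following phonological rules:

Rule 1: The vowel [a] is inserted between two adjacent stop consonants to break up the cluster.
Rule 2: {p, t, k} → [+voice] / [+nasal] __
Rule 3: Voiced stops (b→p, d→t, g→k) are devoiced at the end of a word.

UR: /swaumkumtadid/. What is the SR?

Rule 1 (stop-cluster a-epenthesis): no segment meets the environment; /swaumkumtadid/ is unchanged.
Rule 2 (post-nasal voicing): /k/ is a voiceless stop immediately after the nasal /m/, so it voices to [g]. /t/ is a voiceless stop immediately after the nasal /m/, so it voices to [d]. /swaumkumtadid/ → swaumgumdadid.
Rule 3 (final devoicing): /d/ is a voiced stop in word-final position, so it devoices to [t]. /swaumgumdadid/ → swaumgumdadit.

swaumgumdadit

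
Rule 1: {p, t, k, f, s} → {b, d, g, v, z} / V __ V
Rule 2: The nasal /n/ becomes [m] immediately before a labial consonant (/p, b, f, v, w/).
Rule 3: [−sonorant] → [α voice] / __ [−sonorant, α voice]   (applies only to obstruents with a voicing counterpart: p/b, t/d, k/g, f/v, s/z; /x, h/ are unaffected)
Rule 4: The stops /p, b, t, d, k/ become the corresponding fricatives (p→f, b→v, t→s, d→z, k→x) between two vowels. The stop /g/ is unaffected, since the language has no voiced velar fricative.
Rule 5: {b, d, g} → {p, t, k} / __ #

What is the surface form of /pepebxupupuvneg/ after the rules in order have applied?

pevepxuvuvuvnek

Rule 1 (intervocalic voicing): /p/ is a voiceless obstruent between vowels /e/ and /e/, so it voices to [b]. /p/ is a voiceless obstruent between vowels /u/ and /u/, so it voices to [b]. /p/ is a voiceless obstruent between vowels /u/ and /u/, so it voices to [b]. /pepebxupupuvneg/ → pebebxububuvneg.
Rule 2 (nasal place assimilation): no segment meets the environment; /pebebxububuvneg/ is unchanged.
Rule 3 (regressive voicing assimilation): /b/ precedes the voiceless obstruent /x/, so it devoices to [p] by assimilation. /pebebxububuvneg/ → pebepxububuvneg.
Rule 4 (intervocalic spirantization): /b/ is a stop between vowels /e/ and /e/, so it spirantizes to the fricative [v]. /b/ is a stop between vowels /u/ and /u/, so it spirantizes to the fricative [v]. /b/ is a stop between vowels /u/ and /u/, so it spirantizes to the fricative [v]. /pebepxububuvneg/ → pevepxuvuvuvneg.
Rule 5 (final devoicing): /g/ is a voiced stop in word-final position, so it devoices to [k]. /pevepxuvuvuvneg/ → pevepxuvuvuvnek.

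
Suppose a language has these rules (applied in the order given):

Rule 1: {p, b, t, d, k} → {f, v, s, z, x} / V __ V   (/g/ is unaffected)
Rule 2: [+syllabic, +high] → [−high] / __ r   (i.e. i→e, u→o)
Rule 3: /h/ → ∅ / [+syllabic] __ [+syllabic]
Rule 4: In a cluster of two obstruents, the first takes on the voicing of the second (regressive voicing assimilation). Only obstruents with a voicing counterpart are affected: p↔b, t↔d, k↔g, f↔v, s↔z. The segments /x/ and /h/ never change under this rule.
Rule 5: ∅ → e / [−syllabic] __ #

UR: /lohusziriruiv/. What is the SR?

Rule 1 (intervocalic spirantization): no segment meets the environment; /lohusziriruiv/ is unchanged.
Rule 2 (pre-rhotic lowering): /i/ is a high vowel immediately before /r/, so it lowers to [e]. /i/ is a high vowel immediately before /r/, so it lowers to [e]. /lohusziriruiv/ → lohuszereruiv.
Rule 3 (intervocalic h-deletion): /h/ occurs between vowels /o/ and /u/, so it deletes. /lohuszereruiv/ → louszereruiv.
Rule 4 (regressive voicing assimilation): /s/ precedes the voiced obstruent /z/, so it voices to [z] by assimilation. /louszereruiv/ → louzzereruiv.
Rule 5 (final e-epenthesis): the form ends in the consonant /v/, so [e] is inserted word-finally. /louzzereruiv/ → louzzereruive.

louzzereruive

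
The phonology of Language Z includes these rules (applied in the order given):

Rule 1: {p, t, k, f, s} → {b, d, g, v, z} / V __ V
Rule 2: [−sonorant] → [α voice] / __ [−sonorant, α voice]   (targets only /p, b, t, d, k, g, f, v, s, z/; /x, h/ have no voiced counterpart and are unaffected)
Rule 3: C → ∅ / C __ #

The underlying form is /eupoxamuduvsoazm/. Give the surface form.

Rule 1 (intervocalic voicing): /p/ is a voiceless obstruent between vowels /u/ and /o/, so it voices to [b]. /eupoxamuduvsoazm/ → euboxamuduvsoazm.
Rule 2 (regressive voicing assimilation): /v/ precedes the voiceless obstruent /s/, so it devoices to [f] by assimilation. /euboxamuduvsoazm/ → euboxamudufsoazm.
Rule 3 (final cluster simplification): /m/ is the second consonant of a word-final cluster /zm/, so it deletes. /euboxamudufsoazm/ → euboxamudufsoaz.

euboxamudufsoaz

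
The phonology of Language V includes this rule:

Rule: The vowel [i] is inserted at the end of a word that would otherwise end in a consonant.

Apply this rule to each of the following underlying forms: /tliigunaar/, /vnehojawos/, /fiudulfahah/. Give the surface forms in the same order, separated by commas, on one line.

tliigunaari, vnehojawosi, fiudulfahahi

/tliigunaar/: the form ends in the consonant /r/, so [i] is inserted word-finally. → [tliigunaari].
/vnehojawos/: the form ends in the consonant /s/, so [i] is inserted word-finally. → [vnehojawosi].
/fiudulfahah/: the form ends in the consonant /h/, so [i] is inserted word-finally. → [fiudulfahahi].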